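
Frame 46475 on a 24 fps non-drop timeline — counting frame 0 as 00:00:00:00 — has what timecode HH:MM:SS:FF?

46475 ÷ 24 = 1936 full seconds, remainder 11 frames.
1936 s = 0 h 32 min 16 s.
Timecode: 00:32:16:11.

00:32:16:11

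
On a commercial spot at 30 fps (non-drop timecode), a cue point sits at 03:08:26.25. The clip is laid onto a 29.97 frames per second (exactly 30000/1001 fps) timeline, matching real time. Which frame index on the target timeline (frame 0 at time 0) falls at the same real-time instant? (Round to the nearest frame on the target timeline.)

Source frame index: (3×3600 + 8×60 + 26) × 30 + 25 = 339205.
Real time: 339205 / (30) = 67841/6 s.
Target frame: (67841/6) × (30000/1001) = 339205000/1001 ≈ 338866.134 → 338866.

frame 338866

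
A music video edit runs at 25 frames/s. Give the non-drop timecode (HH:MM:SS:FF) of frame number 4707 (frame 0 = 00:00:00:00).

00:03:08:07

4707 ÷ 25 = 188 full seconds, remainder 7 frames.
188 s = 0 h 3 min 8 s.
Timecode: 00:03:08:07.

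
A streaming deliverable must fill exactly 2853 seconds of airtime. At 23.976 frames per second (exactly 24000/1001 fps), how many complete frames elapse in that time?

68403 frames

Frames = 2853 × 24000/1001 = 68472000/1001 ≈ 68403.5964.
Complete frames: 68403.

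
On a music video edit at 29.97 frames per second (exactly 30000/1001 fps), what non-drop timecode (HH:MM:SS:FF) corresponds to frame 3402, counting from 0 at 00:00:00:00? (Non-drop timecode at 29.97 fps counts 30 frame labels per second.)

3402 ÷ 30 = 113 full seconds, remainder 12 frames.
113 s = 0 h 1 min 53 s.
Timecode: 00:01:53:12.

00:01:53:12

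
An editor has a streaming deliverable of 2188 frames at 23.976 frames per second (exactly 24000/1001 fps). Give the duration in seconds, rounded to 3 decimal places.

Running time = 2188 × 1001/24000 = 547547/6000 s ≈ 91.258 s.

91.258 seconds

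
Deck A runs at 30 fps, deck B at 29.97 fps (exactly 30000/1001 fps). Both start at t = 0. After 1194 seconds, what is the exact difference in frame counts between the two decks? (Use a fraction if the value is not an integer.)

A emits 30 × 1194 = 35820 frames; B emits 30000/1001 × 1194 = 35820000/1001.
Difference = 35820/1001 frames (≈ 35.7842); B is behind A.

35820/1001 frames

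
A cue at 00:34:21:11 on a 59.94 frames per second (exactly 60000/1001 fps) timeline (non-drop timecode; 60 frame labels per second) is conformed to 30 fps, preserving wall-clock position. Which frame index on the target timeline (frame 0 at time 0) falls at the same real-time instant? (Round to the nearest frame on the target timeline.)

Source frame index: (0×3600 + 34×60 + 21) × 60 + 11 = 123671.
Real time: 123671 / (60000/1001) = 123794671/60000 s.
Target frame: (123794671/60000) × (30) = 123794671/2000 ≈ 61897.336 → 61897.

frame 61897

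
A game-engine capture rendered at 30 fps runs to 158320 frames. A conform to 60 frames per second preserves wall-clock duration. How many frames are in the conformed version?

Target frames = source frames × (target rate / source rate) = 158320 × (60)/(30) = 158320 × 2 = 316640.

316640 frames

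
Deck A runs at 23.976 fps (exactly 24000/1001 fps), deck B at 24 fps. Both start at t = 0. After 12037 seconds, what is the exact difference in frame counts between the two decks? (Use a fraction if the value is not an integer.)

A emits 24000/1001 × 12037 = 288888000/1001 frames; B emits 24 × 12037 = 288888.
Difference = 288888/1001 frames (≈ 288.5994); B is ahead of A.

288888/1001 frames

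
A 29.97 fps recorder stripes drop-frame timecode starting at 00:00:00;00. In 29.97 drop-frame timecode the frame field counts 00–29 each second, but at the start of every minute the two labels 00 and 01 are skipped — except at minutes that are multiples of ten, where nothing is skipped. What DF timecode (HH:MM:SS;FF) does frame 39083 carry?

Ten DF minutes hold 17982 frames, so frame 39083 lies in block 2 (frames 35964–53945) with 3119 frames into that block.
The block's first minute is 1800 frames and the rest 1798 each; 3119 frames reaches minute 1, so 2 × 18 + 1 × 2 = 38 labels have been skipped so far.
Adding those back, label number 39083 + 38 = 39121 at 30 labels/s is 1304 s + 1 f = 0 h 21 min 44 s frame 1, i.e. 00:21:44;01.

00:21:44;01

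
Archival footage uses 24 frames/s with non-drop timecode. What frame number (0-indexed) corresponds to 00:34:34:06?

Total seconds to the label: (0 × 3600 + 34 × 60 + 34) = 2074.
Frame index = 2074 × 24 + 6 = 49782.

frame 49782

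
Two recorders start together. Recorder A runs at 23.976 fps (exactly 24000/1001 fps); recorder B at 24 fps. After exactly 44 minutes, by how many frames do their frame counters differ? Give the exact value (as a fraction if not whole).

5760/91 frames

44 min = 2640 s.
A emits 24000/1001 × 2640 = 5760000/91 frames; B emits 24 × 2640 = 63360.
Difference = 5760/91 frames (≈ 63.2967); B is ahead of A.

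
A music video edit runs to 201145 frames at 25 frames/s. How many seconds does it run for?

8045.8 seconds

Running time = 201145 / (25) = 8045.8 s.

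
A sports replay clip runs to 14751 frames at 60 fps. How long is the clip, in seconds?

245.85 seconds

Running time = 14751 / (60) = 245.85 s.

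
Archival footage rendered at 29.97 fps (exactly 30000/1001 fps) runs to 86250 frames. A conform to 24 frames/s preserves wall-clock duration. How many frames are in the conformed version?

Target frames = source frames × (target rate / source rate) = 86250 × (24)/(30000/1001) = 86250 × 1001/1250 = 69069.

69069 frames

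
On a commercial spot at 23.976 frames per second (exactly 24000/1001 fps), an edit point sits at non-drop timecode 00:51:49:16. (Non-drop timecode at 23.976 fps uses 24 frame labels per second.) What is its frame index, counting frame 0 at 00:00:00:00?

frame 74632

Total seconds to the label: (0 × 3600 + 51 × 60 + 49) = 3109.
Frame index = 3109 × 24 + 16 = 74632.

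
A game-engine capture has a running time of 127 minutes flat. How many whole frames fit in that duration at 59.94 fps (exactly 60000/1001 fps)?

456743 frames

127 min = 7620 s.
Frames = 7620 × 60000/1001 = 457200000/1001 ≈ 456743.2567.
Complete frames: 456743.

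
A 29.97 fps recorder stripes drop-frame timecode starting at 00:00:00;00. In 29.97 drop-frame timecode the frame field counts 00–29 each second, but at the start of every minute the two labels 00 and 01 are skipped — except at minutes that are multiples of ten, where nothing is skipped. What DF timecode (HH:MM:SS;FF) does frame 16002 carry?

00:08:53;28

Ten DF minutes hold 17982 frames, so frame 16002 lies in block 0 (frames 0–17981) with 16002 frames into that block.
The block's first minute is 1800 frames and the rest 1798 each; 16002 frames reaches minute 8, so 0 × 18 + 8 × 2 = 16 labels have been skipped so far.
Adding those back, label number 16002 + 16 = 16018 at 30 labels/s is 533 s + 28 f = 0 h 8 min 53 s frame 28, i.e. 00:08:53;28.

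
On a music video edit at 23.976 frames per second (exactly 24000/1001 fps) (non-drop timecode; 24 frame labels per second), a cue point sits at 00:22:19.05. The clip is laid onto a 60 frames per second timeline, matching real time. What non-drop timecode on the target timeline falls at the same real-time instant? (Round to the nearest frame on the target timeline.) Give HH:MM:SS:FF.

Source frame index: (0×3600 + 22×60 + 19) × 24 + 5 = 32141.
Real time: 32141 / (24000/1001) = 32173141/24000 s.
Target frame: (32173141/24000) × (60) = 32173141/400 ≈ 80432.852 → 80433.
At 60 labels/s: frame 80433 → 00:22:20:33.

00:22:20:33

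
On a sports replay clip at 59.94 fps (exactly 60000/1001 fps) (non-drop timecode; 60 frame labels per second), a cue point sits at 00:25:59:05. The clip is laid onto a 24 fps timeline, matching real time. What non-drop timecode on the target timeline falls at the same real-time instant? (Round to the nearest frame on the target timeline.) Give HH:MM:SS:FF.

Source frame index: (0×3600 + 25×60 + 59) × 60 + 5 = 93545.
Real time: 93545 / (60000/1001) = 18727709/12000 s.
Target frame: (18727709/12000) × (24) = 18727709/500 ≈ 37455.418 → 37455.
At 24 labels/s: frame 37455 → 00:26:00:15.

00:26:00:15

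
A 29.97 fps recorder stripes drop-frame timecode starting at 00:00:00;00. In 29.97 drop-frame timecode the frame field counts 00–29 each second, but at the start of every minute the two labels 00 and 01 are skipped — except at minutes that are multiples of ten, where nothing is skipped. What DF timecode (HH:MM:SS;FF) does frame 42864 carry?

Each 10-minute DF block holds 10 × 60 × 30 − 9 × 2 = 17982 frames. 42864 ÷ 17982 → 2 full blocks, remainder 6900.
Within the partial block the first minute is 1800 frames and each further minute 1798, so 3 further minute boundaries passed. Total skipped labels = 18 × 2 + 2 × 3 = 42.
Non-drop label index = 42864 + 42 = 42906; at 30 labels/s that is 00:23:50:06, i.e. DF 00:23:50;06.

00:23:50;06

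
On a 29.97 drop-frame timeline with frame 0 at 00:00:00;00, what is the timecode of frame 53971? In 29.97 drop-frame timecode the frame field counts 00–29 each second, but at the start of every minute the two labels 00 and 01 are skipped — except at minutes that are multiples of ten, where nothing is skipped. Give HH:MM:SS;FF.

00:30:00;25

Ten DF minutes hold 17982 frames, so frame 53971 lies in block 3 (frames 53946–71927) with 25 frames into that block.
The block's first minute is 1800 frames and the rest 1798 each; 25 frames reaches minute 0, so 3 × 18 + 0 × 2 = 54 labels have been skipped so far.
Adding those back, label number 53971 + 54 = 54025 at 30 labels/s is 1800 s + 25 f = 0 h 30 min 0 s frame 25, i.e. 00:30:00;25.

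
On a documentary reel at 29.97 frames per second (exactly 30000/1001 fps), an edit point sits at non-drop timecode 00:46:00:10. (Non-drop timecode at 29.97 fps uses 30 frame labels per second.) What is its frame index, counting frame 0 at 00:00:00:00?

82810

Total seconds to the label: (0 × 3600 + 46 × 60 + 0) = 2760.
Frame index = 2760 × 30 + 10 = 82810.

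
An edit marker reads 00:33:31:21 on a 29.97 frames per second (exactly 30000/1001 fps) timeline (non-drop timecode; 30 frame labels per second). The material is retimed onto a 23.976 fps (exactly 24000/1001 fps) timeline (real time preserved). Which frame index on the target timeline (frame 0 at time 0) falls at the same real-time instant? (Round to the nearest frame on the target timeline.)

frame 48281

Source frame index: (0×3600 + 33×60 + 31) × 30 + 21 = 60351.
Real time: 60351 / (30000/1001) = 20137117/10000 s.
Target frame: (20137117/10000) × (24000/1001) = 241404/5 ≈ 48280.800 → 48281.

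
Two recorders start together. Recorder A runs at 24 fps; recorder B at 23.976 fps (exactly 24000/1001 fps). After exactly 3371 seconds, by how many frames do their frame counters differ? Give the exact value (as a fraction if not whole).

80904/1001 frames

A emits 24 × 3371 = 80904 frames; B emits 24000/1001 × 3371 = 80904000/1001.
Difference = 80904/1001 frames (≈ 80.8232); B is behind A.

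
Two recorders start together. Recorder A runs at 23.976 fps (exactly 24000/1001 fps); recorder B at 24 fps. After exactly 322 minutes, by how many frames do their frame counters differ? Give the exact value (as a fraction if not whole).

66240/143 frames

322 min = 19320 s.
A emits 24000/1001 × 19320 = 66240000/143 frames; B emits 24 × 19320 = 463680.
Difference = 66240/143 frames (≈ 463.2168); B is ahead of A.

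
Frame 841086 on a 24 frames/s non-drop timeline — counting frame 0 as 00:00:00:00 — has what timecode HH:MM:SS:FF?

841086 ÷ 24 = 35045 full seconds, remainder 6 frames.
35045 s = 9 h 44 min 5 s.
Timecode: 09:44:05:06.

09:44:05:06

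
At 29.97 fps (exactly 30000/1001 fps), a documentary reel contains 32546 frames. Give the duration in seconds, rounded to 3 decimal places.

Running time = 32546 × 1001/30000 = 16289273/15000 s ≈ 1085.952 s.

1085.952 seconds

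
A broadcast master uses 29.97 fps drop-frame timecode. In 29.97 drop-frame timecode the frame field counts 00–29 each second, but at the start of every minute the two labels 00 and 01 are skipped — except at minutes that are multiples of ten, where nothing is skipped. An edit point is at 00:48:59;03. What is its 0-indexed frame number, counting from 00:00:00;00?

Complete 10-minute blocks: 4, each 17982 frames → 71928.
Remaining 8 whole minutes in the current block: 1800 + 7 × 1798 = 14386 frames.
Within the current minute: 59 × 30 + 3 − 2 = 1771 (labels ;00/;01 skipped at this minute). Total = 71928 + 14386 + 1771 = 88085.

88085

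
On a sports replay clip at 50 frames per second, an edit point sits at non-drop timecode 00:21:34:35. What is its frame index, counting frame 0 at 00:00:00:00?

Total seconds to the label: (0 × 3600 + 21 × 60 + 34) = 1294.
Frame index = 1294 × 50 + 35 = 64735.

64735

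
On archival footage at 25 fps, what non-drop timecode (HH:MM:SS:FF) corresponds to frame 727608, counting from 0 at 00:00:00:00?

08:05:04:08

727608 ÷ 25 = 29104 full seconds, remainder 8 frames.
29104 s = 8 h 5 min 4 s.
Timecode: 08:05:04:08.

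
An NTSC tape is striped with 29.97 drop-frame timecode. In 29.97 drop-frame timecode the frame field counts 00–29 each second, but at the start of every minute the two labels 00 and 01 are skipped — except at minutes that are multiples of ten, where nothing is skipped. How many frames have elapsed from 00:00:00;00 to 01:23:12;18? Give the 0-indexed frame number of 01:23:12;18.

As if non-drop at 30 labels/s: (1 × 3600 + 23 × 60 + 12) × 30 + 18 = 149778.
Minute boundaries passed: 83; those not divisible by 10: 83 − 8 = 75; dropped labels = 2 × 75 = 150.
Actual frame index = 149778 − 150 = 149628.

149628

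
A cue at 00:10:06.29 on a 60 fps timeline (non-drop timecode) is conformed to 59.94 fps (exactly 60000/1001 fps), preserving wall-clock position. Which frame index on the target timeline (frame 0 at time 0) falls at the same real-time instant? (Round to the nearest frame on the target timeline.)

frame 36353

Source frame index: (0×3600 + 10×60 + 6) × 60 + 29 = 36389.
Real time: 36389 / (60) = 36389/60 s.
Target frame: (36389/60) × (60000/1001) = 36389000/1001 ≈ 36352.647 → 36353.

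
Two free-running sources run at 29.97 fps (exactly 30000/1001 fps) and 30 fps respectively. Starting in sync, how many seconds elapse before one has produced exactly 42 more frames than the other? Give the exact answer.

1401.4 seconds

The gap grows by |30 − 30000/1001| = 30/1001 frames per second.
Time for a 42-frame gap: 42 ÷ (30/1001) = 1401.4 s.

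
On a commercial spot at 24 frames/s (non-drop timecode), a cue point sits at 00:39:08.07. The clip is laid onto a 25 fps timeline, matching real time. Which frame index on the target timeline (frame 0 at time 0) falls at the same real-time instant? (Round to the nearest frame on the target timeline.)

Source frame index: (0×3600 + 39×60 + 8) × 24 + 7 = 56359.
Real time: 56359 / (24) = 56359/24 s.
Target frame: (56359/24) × (25) = 1408975/24 ≈ 58707.292 → 58707.

frame 58707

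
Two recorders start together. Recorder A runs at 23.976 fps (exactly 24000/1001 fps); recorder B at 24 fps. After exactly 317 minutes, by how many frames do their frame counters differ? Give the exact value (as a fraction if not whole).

317 min = 19020 s.
A emits 24000/1001 × 19020 = 456480000/1001 frames; B emits 24 × 19020 = 456480.
Difference = 456480/1001 frames (≈ 456.0240); B is ahead of A.

456480/1001 frames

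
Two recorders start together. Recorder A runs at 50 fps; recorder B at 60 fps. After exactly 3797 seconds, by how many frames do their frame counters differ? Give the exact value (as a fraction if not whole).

37970 frames

A emits 50 × 3797 = 189850 frames; B emits 60 × 3797 = 227820.
Difference = 37970 frames; B is ahead of A.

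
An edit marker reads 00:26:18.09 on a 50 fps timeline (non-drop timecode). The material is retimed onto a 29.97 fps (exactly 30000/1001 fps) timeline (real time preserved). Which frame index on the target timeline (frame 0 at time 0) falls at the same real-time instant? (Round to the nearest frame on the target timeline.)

Source frame index: (0×3600 + 26×60 + 18) × 50 + 9 = 78909.
Real time: 78909 / (50) = 78909/50 s.
Target frame: (78909/50) × (30000/1001) = 47345400/1001 ≈ 47298.102 → 47298.

frame 47298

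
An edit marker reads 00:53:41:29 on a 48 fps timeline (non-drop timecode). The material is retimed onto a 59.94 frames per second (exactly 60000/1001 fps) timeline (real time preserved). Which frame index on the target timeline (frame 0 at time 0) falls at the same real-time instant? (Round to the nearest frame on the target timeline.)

Source frame index: (0×3600 + 53×60 + 41) × 48 + 29 = 154637.
Real time: 154637 / (48) = 154637/48 s.
Target frame: (154637/48) × (60000/1001) = 27613750/143 ≈ 193103.147 → 193103.

frame 193103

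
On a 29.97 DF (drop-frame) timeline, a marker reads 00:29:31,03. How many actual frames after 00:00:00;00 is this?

Complete 10-minute blocks: 2, each 17982 frames → 35964.
Remaining 9 whole minutes in the current block: 1800 + 8 × 1798 = 16184 frames.
Within the current minute: 31 × 30 + 3 − 2 = 931 (labels ;00/;01 skipped at this minute). Total = 35964 + 16184 + 931 = 53079.

53079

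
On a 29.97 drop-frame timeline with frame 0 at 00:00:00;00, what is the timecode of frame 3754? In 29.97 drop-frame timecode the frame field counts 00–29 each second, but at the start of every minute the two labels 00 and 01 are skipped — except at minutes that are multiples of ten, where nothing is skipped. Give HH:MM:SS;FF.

00:02:05;08

Ten DF minutes hold 17982 frames, so frame 3754 lies in block 0 (frames 0–17981) with 3754 frames into that block.
The block's first minute is 1800 frames and the rest 1798 each; 3754 frames reaches minute 2, so 0 × 18 + 2 × 2 = 4 labels have been skipped so far.
Adding those back, label number 3754 + 4 = 3758 at 30 labels/s is 125 s + 8 f = 0 h 2 min 5 s frame 8, i.e. 00:02:05;08.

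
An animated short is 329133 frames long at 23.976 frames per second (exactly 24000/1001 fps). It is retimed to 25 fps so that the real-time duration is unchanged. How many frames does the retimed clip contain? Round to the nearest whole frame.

Frames at target rate = 329133 × (25) / (24000/1001) = 109820711/320 ≈ 343189.722.
Nearest whole frame: 343190.

343190 frames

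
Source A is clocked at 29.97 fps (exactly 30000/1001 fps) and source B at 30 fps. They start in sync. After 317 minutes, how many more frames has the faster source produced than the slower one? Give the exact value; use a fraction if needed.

570600/1001 frames

317 min = 19020 s.
A emits 30000/1001 × 19020 = 570600000/1001 frames; B emits 30 × 19020 = 570600.
Difference = 570600/1001 frames (≈ 570.0300); B is ahead of A.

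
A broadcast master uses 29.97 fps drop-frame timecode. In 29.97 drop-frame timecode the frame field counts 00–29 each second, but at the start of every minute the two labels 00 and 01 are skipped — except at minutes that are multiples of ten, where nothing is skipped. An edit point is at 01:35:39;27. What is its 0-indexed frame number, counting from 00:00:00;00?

Complete 10-minute blocks: 9, each 17982 frames → 161838.
Remaining 5 whole minutes in the current block: 1800 + 4 × 1798 = 8992 frames.
Within the current minute: 39 × 30 + 27 − 2 = 1195 (labels ;00/;01 skipped at this minute). Total = 161838 + 8992 + 1195 = 172025.

172025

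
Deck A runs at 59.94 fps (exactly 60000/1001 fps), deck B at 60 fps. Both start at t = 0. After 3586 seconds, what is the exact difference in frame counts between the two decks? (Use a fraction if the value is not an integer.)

19560/91 frames

A emits 60000/1001 × 3586 = 19560000/91 frames; B emits 60 × 3586 = 215160.
Difference = 19560/91 frames (≈ 214.9451); B is ahead of A.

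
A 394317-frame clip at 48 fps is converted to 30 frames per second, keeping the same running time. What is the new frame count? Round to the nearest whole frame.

Frames at target rate = 394317 × (30) / (48) = 1971585/8 ≈ 246448.125.
Nearest whole frame: 246448.

246448 frames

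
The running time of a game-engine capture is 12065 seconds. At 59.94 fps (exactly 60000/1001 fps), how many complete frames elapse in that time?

Frames = 12065 × 60000/1001 = 723900000/1001 ≈ 723176.8232.
Complete frames: 723176.

723176 frames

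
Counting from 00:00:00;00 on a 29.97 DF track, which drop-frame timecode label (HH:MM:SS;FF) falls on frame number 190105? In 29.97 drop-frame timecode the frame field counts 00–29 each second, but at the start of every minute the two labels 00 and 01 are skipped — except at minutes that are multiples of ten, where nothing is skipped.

01:45:43;05

Ten DF minutes hold 17982 frames, so frame 190105 lies in block 10 (frames 179820–197801) with 10285 frames into that block.
The block's first minute is 1800 frames and the rest 1798 each; 10285 frames reaches minute 5, so 10 × 18 + 5 × 2 = 190 labels have been skipped so far.
Adding those back, label number 190105 + 190 = 190295 at 30 labels/s is 6343 s + 5 f = 1 h 45 min 43 s frame 5, i.e. 01:45:43;05.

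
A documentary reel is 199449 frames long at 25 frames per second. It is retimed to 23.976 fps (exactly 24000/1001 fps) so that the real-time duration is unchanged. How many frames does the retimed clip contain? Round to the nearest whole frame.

Frames at target rate = 199449 × (24000/1001) / (25) = 191471040/1001 ≈ 191279.760.
Nearest whole frame: 191280.

191280 frames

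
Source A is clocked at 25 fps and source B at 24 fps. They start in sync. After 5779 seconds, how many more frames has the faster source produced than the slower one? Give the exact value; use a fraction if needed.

5779 frames

A emits 25 × 5779 = 144475 frames; B emits 24 × 5779 = 138696.
Difference = 5779 frames; B is behind A.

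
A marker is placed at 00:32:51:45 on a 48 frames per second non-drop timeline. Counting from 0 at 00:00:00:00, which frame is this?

94653

Total seconds to the label: (0 × 3600 + 32 × 60 + 51) = 1971.
Frame index = 1971 × 48 + 45 = 94653.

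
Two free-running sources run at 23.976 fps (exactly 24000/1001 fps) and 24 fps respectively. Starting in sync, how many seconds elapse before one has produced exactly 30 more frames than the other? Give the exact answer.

1251.25 seconds

The gap grows by |24 − 24000/1001| = 24/1001 frames per second.
Time for a 30-frame gap: 30 ÷ (24/1001) = 1251.25 s.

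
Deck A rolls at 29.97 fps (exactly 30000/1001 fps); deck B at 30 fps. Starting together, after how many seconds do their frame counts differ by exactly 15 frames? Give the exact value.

500.5 seconds

The gap grows by |30 − 30000/1001| = 30/1001 frames per second.
Time for a 15-frame gap: 15 ÷ (30/1001) = 500.5 s.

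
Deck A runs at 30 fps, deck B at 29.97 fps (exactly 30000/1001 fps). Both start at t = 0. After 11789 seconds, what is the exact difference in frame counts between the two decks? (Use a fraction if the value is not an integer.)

353670/1001 frames

A emits 30 × 11789 = 353670 frames; B emits 30000/1001 × 11789 = 353670000/1001.
Difference = 353670/1001 frames (≈ 353.3167); B is behind A.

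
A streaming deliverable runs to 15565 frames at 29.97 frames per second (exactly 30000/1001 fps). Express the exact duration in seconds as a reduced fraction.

3116113/6000 seconds

Running time = 15565 ÷ (30000/1001) = 15565 × 1001/30000 = 3116113/6000 s.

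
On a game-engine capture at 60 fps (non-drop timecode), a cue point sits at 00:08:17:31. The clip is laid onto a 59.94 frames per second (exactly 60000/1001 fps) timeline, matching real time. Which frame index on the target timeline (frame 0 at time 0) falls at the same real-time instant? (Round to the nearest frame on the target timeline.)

Source frame index: (0×3600 + 8×60 + 17) × 60 + 31 = 29851.
Real time: 29851 / (60) = 29851/60 s.
Target frame: (29851/60) × (60000/1001) = 29851000/1001 ≈ 29821.179 → 29821.

frame 29821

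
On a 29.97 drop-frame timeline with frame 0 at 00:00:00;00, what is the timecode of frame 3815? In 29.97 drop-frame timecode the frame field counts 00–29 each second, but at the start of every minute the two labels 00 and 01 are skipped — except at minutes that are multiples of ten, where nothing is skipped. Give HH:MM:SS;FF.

Each 10-minute DF block holds 10 × 60 × 30 − 9 × 2 = 17982 frames. 3815 ÷ 17982 → 0 full blocks, remainder 3815.
Within the partial block the first minute is 1800 frames and each further minute 1798, so 2 further minute boundaries passed. Total skipped labels = 18 × 0 + 2 × 2 = 4.
Non-drop label index = 3815 + 4 = 3819; at 30 labels/s that is 00:02:07:09, i.e. DF 00:02:07;09.

00:02:07;09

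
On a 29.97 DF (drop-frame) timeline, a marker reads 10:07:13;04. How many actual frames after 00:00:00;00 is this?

Complete 10-minute blocks: 60, each 17982 frames → 1078920.
Remaining 7 whole minutes in the current block: 1800 + 6 × 1798 = 12588 frames.
Within the current minute: 13 × 30 + 4 − 2 = 392 (labels ;00/;01 skipped at this minute). Total = 1078920 + 12588 + 392 = 1091900.

1091900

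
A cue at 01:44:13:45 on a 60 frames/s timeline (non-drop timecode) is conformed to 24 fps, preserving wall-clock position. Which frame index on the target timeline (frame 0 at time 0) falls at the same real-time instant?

Source frame index: (1×3600 + 44×60 + 13) × 60 + 45 = 375225.
Real time: 375225 / (60) = 25015/4 s.
Target frame: (25015/4) × (24) = 150090.

frame 150090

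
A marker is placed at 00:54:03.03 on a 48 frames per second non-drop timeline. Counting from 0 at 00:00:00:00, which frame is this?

155667

Total seconds to the label: (0 × 3600 + 54 × 60 + 3) = 3243.
Frame index = 3243 × 48 + 3 = 155667.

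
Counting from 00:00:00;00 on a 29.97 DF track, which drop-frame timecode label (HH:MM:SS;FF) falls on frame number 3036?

00:01:41;08

Each 10-minute DF block holds 10 × 60 × 30 − 9 × 2 = 17982 frames. 3036 ÷ 17982 → 0 full blocks, remainder 3036.
Within the partial block the first minute is 1800 frames and each further minute 1798, so 1 further minute boundary passed. Total skipped labels = 18 × 0 + 2 × 1 = 2.
Non-drop label index = 3036 + 2 = 3038; at 30 labels/s that is 00:01:41:08, i.e. DF 00:01:41;08.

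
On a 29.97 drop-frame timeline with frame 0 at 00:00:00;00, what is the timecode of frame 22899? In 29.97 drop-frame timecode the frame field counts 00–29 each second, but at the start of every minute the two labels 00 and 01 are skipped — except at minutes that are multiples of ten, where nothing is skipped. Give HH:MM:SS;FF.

Each 10-minute DF block holds 10 × 60 × 30 − 9 × 2 = 17982 frames. 22899 ÷ 17982 → 1 full block, remainder 4917.
Within the partial block the first minute is 1800 frames and each further minute 1798, so 2 further minute boundaries passed. Total skipped labels = 18 × 1 + 2 × 2 = 22.
Non-drop label index = 22899 + 22 = 22921; at 30 labels/s that is 00:12:44:01, i.e. DF 00:12:44;01.

00:12:44;01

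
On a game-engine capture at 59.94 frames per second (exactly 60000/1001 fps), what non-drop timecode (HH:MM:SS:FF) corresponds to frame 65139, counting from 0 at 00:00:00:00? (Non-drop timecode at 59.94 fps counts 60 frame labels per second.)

00:18:05:39

65139 ÷ 60 = 1085 full seconds, remainder 39 frames.
1085 s = 0 h 18 min 5 s.
Timecode: 00:18:05:39.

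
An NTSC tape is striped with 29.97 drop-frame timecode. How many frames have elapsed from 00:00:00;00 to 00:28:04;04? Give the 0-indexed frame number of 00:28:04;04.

50472

Complete 10-minute blocks: 2, each 17982 frames → 35964.
Remaining 8 whole minutes in the current block: 1800 + 7 × 1798 = 14386 frames.
Within the current minute: 4 × 30 + 4 − 2 = 122 (labels ;00/;01 skipped at this minute). Total = 35964 + 14386 + 122 = 50472.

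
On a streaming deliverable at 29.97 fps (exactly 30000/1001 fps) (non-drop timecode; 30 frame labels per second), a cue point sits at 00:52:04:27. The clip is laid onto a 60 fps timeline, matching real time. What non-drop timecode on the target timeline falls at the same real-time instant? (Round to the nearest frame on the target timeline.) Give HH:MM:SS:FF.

Source frame index: (0×3600 + 52×60 + 4) × 30 + 27 = 93747.
Real time: 93747 / (30000/1001) = 31280249/10000 s.
Target frame: (31280249/10000) × (60) = 93840747/500 ≈ 187681.494 → 187681.
At 60 labels/s: frame 187681 → 00:52:08:01.

00:52:08:01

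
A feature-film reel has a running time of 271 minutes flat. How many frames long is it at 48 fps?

271 min = 16260 s.
Frames = 16260 × 48 = 780480.

780480 frames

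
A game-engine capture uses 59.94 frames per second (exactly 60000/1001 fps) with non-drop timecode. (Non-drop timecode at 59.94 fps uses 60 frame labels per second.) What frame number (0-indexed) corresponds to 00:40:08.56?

Total seconds to the label: (0 × 3600 + 40 × 60 + 8) = 2408.
Frame index = 2408 × 60 + 56 = 144536.

144536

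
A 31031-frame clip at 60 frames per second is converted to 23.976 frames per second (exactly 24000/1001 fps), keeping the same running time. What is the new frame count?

Target frames = source frames × (target rate / source rate) = 31031 × (24000/1001)/(60) = 31031 × 400/1001 = 12400.

12400 frames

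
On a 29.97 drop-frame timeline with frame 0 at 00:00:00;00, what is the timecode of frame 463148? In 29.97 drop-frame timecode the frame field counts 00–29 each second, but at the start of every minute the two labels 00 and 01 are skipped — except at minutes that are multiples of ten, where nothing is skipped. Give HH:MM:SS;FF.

Each 10-minute DF block holds 10 × 60 × 30 − 9 × 2 = 17982 frames. 463148 ÷ 17982 → 25 full blocks, remainder 13598.
Within the partial block the first minute is 1800 frames and each further minute 1798, so 7 further minute boundaries passed. Total skipped labels = 18 × 25 + 2 × 7 = 464.
Non-drop label index = 463148 + 464 = 463612; at 30 labels/s that is 04:17:33:22, i.e. DF 04:17:33;22.

04:17:33;22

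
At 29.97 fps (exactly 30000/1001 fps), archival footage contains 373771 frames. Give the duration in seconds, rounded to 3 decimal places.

12471.492 seconds

Running time = 373771 × 1001/30000 = 374144771/30000 s ≈ 12471.492 s.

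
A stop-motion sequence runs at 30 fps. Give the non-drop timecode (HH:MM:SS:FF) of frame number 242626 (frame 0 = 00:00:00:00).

02:14:47:16

242626 ÷ 30 = 8087 full seconds, remainder 16 frames.
8087 s = 2 h 14 min 47 s.
Timecode: 02:14:47:16.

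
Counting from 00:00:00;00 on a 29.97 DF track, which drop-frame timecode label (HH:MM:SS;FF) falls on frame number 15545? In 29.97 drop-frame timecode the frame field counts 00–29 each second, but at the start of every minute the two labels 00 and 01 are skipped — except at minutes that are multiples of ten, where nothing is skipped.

00:08:38;21

Each 10-minute DF block holds 10 × 60 × 30 − 9 × 2 = 17982 frames. 15545 ÷ 17982 → 0 full blocks, remainder 15545.
Within the partial block the first minute is 1800 frames and each further minute 1798, so 8 further minute boundaries passed. Total skipped labels = 18 × 0 + 2 × 8 = 16.
Non-drop label index = 15545 + 16 = 15561; at 30 labels/s that is 00:08:38:21, i.e. DF 00:08:38;21.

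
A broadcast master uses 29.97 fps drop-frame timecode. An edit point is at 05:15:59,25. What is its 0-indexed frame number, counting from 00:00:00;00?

568227

As if non-drop at 30 labels/s: (5 × 3600 + 15 × 60 + 59) × 30 + 25 = 568795.
Minute boundaries passed: 315; those not divisible by 10: 315 − 31 = 284; dropped labels = 2 × 284 = 568.
Actual frame index = 568795 − 568 = 568227.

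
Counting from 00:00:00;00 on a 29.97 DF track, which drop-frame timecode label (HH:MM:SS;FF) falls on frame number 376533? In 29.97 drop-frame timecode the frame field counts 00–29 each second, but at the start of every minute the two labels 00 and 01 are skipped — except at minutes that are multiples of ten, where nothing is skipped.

Ten DF minutes hold 17982 frames, so frame 376533 lies in block 20 (frames 359640–377621) with 16893 frames into that block.
The block's first minute is 1800 frames and the rest 1798 each; 16893 frames reaches minute 9, so 20 × 18 + 9 × 2 = 378 labels have been skipped so far.
Adding those back, label number 376533 + 378 = 376911 at 30 labels/s is 12563 s + 21 f = 3 h 29 min 23 s frame 21, i.e. 03:29:23;21.

03:29:23;21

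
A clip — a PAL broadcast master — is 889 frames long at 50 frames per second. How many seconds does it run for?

17.78 seconds

Running time = 889 / (50) = 17.78 s.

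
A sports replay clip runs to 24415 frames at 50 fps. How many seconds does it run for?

488.3 seconds

Running time = 24415 / (50) = 488.3 s.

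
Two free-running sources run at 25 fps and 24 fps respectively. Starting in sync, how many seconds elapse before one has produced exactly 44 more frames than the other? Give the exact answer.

The gap grows by |24 − 25| = 1 frame per second.
Time for a 44-frame gap: 44 ÷ (1) = 44 s.

44 seconds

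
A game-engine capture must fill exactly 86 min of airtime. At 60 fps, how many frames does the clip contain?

86 min = 5160 s.
Frames = 5160 × 60 = 309600.

309600 frames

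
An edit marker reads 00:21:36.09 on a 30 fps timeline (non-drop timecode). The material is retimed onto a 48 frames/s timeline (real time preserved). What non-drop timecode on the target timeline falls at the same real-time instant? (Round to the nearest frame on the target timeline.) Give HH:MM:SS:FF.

00:21:36:14

Source frame index: (0×3600 + 21×60 + 36) × 30 + 9 = 38889.
Real time: 38889 / (30) = 12963/10 s.
Target frame: (12963/10) × (48) = 311112/5 ≈ 62222.400 → 62222.
At 48 labels/s: frame 62222 → 00:21:36:14.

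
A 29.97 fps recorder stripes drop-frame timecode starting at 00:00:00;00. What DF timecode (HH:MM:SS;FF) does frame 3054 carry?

00:01:41;26

Each 10-minute DF block holds 10 × 60 × 30 − 9 × 2 = 17982 frames. 3054 ÷ 17982 → 0 full blocks, remainder 3054.
Within the partial block the first minute is 1800 frames and each further minute 1798, so 1 further minute boundary passed. Total skipped labels = 18 × 0 + 2 × 1 = 2.
Non-drop label index = 3054 + 2 = 3056; at 30 labels/s that is 00:01:41:26, i.e. DF 00:01:41;26.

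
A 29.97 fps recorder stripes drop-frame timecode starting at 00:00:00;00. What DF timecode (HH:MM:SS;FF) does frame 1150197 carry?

Each 10-minute DF block holds 10 × 60 × 30 − 9 × 2 = 17982 frames. 1150197 ÷ 17982 → 63 full blocks, remainder 17331.
Within the partial block the first minute is 1800 frames and each further minute 1798, so 9 further minute boundaries passed. Total skipped labels = 18 × 63 + 2 × 9 = 1152.
Non-drop label index = 1150197 + 1152 = 1151349; at 30 labels/s that is 10:39:38:09, i.e. DF 10:39:38;09.

10:39:38;09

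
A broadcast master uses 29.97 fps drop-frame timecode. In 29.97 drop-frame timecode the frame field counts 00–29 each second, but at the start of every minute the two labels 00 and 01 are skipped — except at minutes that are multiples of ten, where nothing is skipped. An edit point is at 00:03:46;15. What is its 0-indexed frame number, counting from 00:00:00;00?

As if non-drop at 30 labels/s: (0 × 3600 + 3 × 60 + 46) × 30 + 15 = 6795.
Minute boundaries passed: 3; those not divisible by 10: 3 − 0 = 3; dropped labels = 2 × 3 = 6.
Actual frame index = 6795 − 6 = 6789.

6789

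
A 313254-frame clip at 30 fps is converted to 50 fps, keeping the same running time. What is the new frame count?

Target frames = source frames × (target rate / source rate) = 313254 × (50)/(30) = 313254 × 5/3 = 522090.

522090 frames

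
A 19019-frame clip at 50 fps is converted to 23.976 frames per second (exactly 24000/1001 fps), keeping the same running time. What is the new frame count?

9120 frames

Target frames = source frames × (target rate / source rate) = 19019 × (24000/1001)/(50) = 19019 × 480/1001 = 9120.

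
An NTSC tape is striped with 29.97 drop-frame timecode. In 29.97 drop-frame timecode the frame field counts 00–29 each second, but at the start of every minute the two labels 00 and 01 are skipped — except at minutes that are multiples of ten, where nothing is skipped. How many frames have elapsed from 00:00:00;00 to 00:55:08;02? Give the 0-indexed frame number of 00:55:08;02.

As if non-drop at 30 labels/s: (0 × 3600 + 55 × 60 + 8) × 30 + 2 = 99242.
Minute boundaries passed: 55; those not divisible by 10: 55 − 5 = 50; dropped labels = 2 × 50 = 100.
Actual frame index = 99242 − 100 = 99142.

99142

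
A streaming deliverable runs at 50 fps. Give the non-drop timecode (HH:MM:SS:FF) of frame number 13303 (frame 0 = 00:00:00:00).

13303 ÷ 50 = 266 full seconds, remainder 3 frames.
266 s = 0 h 4 min 26 s.
Timecode: 00:04:26:03.

00:04:26:03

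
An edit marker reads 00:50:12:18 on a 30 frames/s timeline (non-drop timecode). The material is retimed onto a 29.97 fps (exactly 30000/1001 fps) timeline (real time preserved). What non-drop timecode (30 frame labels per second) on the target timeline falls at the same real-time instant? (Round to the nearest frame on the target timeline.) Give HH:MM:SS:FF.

00:50:09:18

Source frame index: (0×3600 + 50×60 + 12) × 30 + 18 = 90378.
Real time: 90378 / (30) = 15063/5 s.
Target frame: (15063/5) × (30000/1001) = 90378000/1001 ≈ 90287.712 → 90288.
At 30 labels/s: frame 90288 → 00:50:09:18.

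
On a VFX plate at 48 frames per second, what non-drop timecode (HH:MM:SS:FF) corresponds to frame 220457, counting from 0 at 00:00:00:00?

220457 ÷ 48 = 4592 full seconds, remainder 41 frames.
4592 s = 1 h 16 min 32 s.
Timecode: 01:16:32:41.

01:16:32:41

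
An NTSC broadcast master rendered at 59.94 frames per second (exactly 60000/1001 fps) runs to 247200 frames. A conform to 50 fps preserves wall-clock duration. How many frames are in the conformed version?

Target frames = source frames × (target rate / source rate) = 247200 × (50)/(60000/1001) = 247200 × 1001/1200 = 206206.

206206 frames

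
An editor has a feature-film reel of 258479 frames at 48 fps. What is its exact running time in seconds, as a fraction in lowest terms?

Running time = 258479 ÷ (48) = 258479 × 1/48 = 258479/48 s.

258479/48 seconds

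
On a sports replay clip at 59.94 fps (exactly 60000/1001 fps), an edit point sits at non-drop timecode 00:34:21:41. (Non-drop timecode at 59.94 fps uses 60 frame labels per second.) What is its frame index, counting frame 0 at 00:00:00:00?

frame 123701

Total seconds to the label: (0 × 3600 + 34 × 60 + 21) = 2061.
Frame index = 2061 × 60 + 41 = 123701.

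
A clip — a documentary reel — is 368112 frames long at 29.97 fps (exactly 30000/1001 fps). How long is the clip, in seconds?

Running time = 368112 / (30000/1001) = 12282.6704 s.

12282.6704 seconds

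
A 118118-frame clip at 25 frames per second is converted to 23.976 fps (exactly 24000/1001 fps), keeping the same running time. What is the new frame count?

Target frames = source frames × (target rate / source rate) = 118118 × (24000/1001)/(25) = 118118 × 960/1001 = 113280.

113280 frames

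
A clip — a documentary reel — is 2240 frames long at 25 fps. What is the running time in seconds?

89.6 seconds

Running time = 2240 / (25) = 89.6 s.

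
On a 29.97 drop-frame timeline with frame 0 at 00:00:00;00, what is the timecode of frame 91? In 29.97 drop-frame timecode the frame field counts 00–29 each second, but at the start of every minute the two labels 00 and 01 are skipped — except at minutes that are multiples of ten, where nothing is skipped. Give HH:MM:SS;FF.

Ten DF minutes hold 17982 frames, so frame 91 lies in block 0 (frames 0–17981) with 91 frames into that block.
The block's first minute is 1800 frames and the rest 1798 each; 91 frames reaches minute 0, so 0 × 18 + 0 × 2 = 0 labels have been skipped so far.
Adding those back, label number 91 + 0 = 91 at 30 labels/s is 3 s + 1 f = 0 h 0 min 3 s frame 1, i.e. 00:00:03;01.

00:00:03;01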